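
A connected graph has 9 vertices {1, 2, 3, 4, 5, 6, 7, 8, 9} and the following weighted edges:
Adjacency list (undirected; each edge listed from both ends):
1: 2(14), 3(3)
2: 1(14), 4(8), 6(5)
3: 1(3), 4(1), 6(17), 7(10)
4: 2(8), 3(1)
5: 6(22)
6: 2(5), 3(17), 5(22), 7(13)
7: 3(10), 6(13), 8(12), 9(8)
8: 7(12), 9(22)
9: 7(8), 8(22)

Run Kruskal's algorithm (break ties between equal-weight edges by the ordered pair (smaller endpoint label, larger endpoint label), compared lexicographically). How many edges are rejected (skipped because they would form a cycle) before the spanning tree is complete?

Kruskal: consider edges lightest-first.
3-4 (1): add — endpoints in different components.
1-3 (3): add — endpoints in different components.
2-6 (5): add — endpoints in different components.
2-4 (8): add — endpoints in different components.
7-9 (8): add — endpoints in different components.
3-7 (10): add — endpoints in different components.
7-8 (12): add — endpoints in different components.
6-7 (13): skip — 6 and 7 already connected.
1-2 (14): skip — 1 and 2 already connected.
3-6 (17): skip — 3 and 6 already connected.
5-6 (22): add — endpoints in different components.
Edges rejected before the tree was complete: 3.

3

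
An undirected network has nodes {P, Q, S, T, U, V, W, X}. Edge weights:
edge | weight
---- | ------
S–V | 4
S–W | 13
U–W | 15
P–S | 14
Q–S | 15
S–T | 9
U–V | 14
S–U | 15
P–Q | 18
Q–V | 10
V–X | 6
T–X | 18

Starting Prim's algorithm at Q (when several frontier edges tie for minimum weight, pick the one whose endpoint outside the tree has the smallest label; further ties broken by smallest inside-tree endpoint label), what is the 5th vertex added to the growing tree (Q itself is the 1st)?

Grow the tree from Q using Prim:
Step 1: cheapest edge leaving the tree is Q–V (10); add V.
Step 2: cheapest edge leaving the tree is S–V (4); add S.
Step 3: cheapest edge leaving the tree is V–X (6); add X.
Step 4: cheapest edge leaving the tree is S–T (9); add T.
Step 5: cheapest edge leaving the tree is S–W (13); add W.
Step 6: cheapest edge leaving the tree is P–S (14); add P.
Step 7: cheapest edge leaving the tree is U–V (14); add U.
Vertex order: Q, V, S, X, T, W, P, U. The 5th vertex is T.

T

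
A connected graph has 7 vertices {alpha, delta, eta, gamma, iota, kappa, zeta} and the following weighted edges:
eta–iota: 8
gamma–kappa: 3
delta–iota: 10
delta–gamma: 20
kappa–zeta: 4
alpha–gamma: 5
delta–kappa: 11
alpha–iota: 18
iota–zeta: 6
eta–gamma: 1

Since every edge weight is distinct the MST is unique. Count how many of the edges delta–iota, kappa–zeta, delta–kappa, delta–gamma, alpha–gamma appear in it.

3

Kruskal: consider edges lightest-first.
eta–gamma (1): add — endpoints in different components.
gamma–kappa (3): add — endpoints in different components.
kappa–zeta (4): add — endpoints in different components.
alpha–gamma (5): add — endpoints in different components.
iota–zeta (6): add — endpoints in different components.
eta–iota (8): skip — iota and eta already connected.
delta–iota (10): add — endpoints in different components.
MST edge set: {eta–gamma, gamma–kappa, kappa–zeta, alpha–gamma, iota–zeta, delta–iota}.
Of the listed edges, {delta–iota, kappa–zeta, alpha–gamma} are in the MST → 3.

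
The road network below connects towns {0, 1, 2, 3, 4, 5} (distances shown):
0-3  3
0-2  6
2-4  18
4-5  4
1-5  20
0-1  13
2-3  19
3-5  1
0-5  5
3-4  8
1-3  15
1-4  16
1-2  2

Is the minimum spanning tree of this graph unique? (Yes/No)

Sort edges by weight, then run Kruskal:
3-5 (1): add — endpoints in different components.
1-2 (2): add — endpoints in different components.
0-3 (3): add — endpoints in different components.
4-5 (4): add — endpoints in different components.
0-5 (5): skip — 0 and 5 already connected.
0-2 (6): add — endpoints in different components.
Every non-tree edge has weight strictly greater than the heaviest edge on the tree path between its endpoints, so the MST is unique.

Yes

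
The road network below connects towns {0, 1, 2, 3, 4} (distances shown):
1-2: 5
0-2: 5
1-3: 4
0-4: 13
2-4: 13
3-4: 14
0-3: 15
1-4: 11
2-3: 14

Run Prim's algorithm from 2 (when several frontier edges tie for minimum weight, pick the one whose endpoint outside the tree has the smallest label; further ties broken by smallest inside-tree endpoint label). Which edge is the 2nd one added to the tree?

1-2

Prim, starting at 2.
Step 1: cheapest edge leaving the tree is 0-2 (5); add 0.
Step 2: cheapest edge leaving the tree is 1-2 (5); add 1.
Step 3: cheapest edge leaving the tree is 1-3 (4); add 3.
Step 4: cheapest edge leaving the tree is 1-4 (11); add 4.
The 2nd edge added is 1-2.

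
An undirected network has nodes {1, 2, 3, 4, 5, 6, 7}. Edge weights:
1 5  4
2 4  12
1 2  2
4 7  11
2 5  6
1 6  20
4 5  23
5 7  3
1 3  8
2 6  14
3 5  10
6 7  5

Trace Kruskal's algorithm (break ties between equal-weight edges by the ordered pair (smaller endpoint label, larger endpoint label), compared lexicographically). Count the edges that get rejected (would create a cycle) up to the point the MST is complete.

Kruskal's algorithm — process edges by increasing weight (ties by edge label):
1 2 (2): add. Components now {1,2} {3} {4} {5} {6} {7}
5 7 (3): add. Components now {1,2} {3} {4} {5,7} {6}
1 5 (4): add. Components now {1,2,5,7} {3} {4} {6}
6 7 (5): add. Components now {1,2,5,6,7} {3} {4}
2 5 (6): skip — 2 and 5 already connected.
1 3 (8): add. Components now {1,2,3,5,6,7} {4}
3 5 (10): skip — 3 and 5 already connected.
4 7 (11): add. Components now {1,2,3,4,5,6,7}
Edges rejected before the tree was complete: 2.

2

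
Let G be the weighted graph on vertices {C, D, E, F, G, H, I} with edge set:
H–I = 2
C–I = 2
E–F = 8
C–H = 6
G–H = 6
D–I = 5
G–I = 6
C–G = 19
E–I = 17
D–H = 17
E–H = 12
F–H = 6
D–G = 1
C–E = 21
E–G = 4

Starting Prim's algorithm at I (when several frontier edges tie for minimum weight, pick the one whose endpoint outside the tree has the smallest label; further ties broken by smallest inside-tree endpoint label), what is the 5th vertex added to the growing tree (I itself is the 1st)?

Grow the tree from I using Prim:
Step 1: cheapest edge leaving the tree is C–I (2); add C.
Step 2: cheapest edge leaving the tree is H–I (2); add H.
Step 3: cheapest edge leaving the tree is D–I (5); add D.
Step 4: cheapest edge leaving the tree is D–G (1); add G.
Step 5: cheapest edge leaving the tree is E–G (4); add E.
Step 6: cheapest edge leaving the tree is F–H (6); add F.
Vertex order: I, C, H, D, G, E, F. The 5th vertex is G.

G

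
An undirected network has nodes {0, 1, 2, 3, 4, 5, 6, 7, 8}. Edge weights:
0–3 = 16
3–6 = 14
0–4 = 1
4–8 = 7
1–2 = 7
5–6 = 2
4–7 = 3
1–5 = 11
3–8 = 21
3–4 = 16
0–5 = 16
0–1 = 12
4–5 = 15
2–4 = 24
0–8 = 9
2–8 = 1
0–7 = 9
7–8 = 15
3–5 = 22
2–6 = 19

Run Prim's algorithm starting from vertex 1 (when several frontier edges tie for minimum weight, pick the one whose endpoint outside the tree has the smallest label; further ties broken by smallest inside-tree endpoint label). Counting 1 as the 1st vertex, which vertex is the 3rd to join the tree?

8

Prim, starting at 1.
Step 1: cheapest edge leaving the tree is 1–2 (7); add 2.
Step 2: cheapest edge leaving the tree is 2–8 (1); add 8.
Step 3: cheapest edge leaving the tree is 4–8 (7); add 4.
Step 4: cheapest edge leaving the tree is 0–4 (1); add 0.
Step 5: cheapest edge leaving the tree is 4–7 (3); add 7.
Step 6: cheapest edge leaving the tree is 1–5 (11); add 5.
Step 7: cheapest edge leaving the tree is 5–6 (2); add 6.
Step 8: cheapest edge leaving the tree is 3–6 (14); add 3.
Vertex order: 1, 2, 8, 4, 0, 7, 5, 6, 3. The 3rd vertex is 8.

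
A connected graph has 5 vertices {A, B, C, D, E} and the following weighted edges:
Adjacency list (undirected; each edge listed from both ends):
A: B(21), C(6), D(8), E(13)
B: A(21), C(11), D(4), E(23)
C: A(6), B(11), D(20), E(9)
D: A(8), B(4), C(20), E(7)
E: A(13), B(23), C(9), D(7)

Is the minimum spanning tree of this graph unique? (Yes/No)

Yes

Sort edges by weight, then run Kruskal:
B D (4): add. Components now {A} {B,D} {C} {E}
A C (6): add. Components now {A,C} {B,D} {E}
D E (7): add. Components now {A,C} {B,D,E}
A D (8): add. Components now {A,B,C,D,E}
Every non-tree edge has weight strictly greater than the heaviest edge on the tree path between its endpoints, so the MST is unique.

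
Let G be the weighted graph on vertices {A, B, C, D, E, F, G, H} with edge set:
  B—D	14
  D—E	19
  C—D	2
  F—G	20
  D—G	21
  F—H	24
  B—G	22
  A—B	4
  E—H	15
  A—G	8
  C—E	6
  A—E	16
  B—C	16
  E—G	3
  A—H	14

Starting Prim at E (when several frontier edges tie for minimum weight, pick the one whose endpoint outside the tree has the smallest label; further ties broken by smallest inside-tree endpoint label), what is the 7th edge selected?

F-G

Grow the tree from E using Prim:
Step 1: cheapest edge leaving the tree is E—G (3); add G.
Step 2: cheapest edge leaving the tree is C—E (6); add C.
Step 3: cheapest edge leaving the tree is C—D (2); add D.
Step 4: cheapest edge leaving the tree is A—G (8); add A.
Step 5: cheapest edge leaving the tree is A—B (4); add B.
Step 6: cheapest edge leaving the tree is A—H (14); add H.
Step 7: cheapest edge leaving the tree is F—G (20); add F.
The 7th edge added is F—G.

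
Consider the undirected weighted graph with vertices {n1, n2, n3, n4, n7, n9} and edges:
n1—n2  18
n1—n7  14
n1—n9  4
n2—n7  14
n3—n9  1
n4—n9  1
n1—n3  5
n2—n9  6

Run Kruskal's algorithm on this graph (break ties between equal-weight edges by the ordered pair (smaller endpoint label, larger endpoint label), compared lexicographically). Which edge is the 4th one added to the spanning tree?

Sort edges by weight, then run Kruskal:
n3—n9 (1): add. Components now {n3,n9} {n7} {n2} {n1} {n4}
n4—n9 (1): add. Components now {n3,n4,n9} {n7} {n2} {n1}
n1—n9 (4): add. Components now {n1,n3,n4,n9} {n7} {n2}
n1—n3 (5): skip — n3 and n1 already connected.
n2—n9 (6): add. Components now {n1,n2,n3,n4,n9} {n7}
n1—n7 (14): add. Components now {n1,n2,n3,n4,n7,n9}
The 4th edge added is n2—n9.

n2-n9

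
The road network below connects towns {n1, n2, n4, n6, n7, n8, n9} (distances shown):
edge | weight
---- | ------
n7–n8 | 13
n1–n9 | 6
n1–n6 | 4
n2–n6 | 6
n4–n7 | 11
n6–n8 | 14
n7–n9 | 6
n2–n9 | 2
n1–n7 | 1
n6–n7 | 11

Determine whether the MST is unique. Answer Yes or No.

No

Kruskal's algorithm — process edges by increasing weight (ties by edge label):
n1–n7 (1): add. Components now {n1,n7} {n8} {n9} {n4} {n6} {n2}
n2–n9 (2): add. Components now {n1,n7} {n8} {n2,n9} {n4} {n6}
n1–n6 (4): add. Components now {n1,n6,n7} {n8} {n2,n9} {n4}
n1–n9 (6): add. Components now {n1,n2,n6,n7,n9} {n8} {n4}
n2–n6 (6): skip — n6 and n2 already connected.
n7–n9 (6): skip — n9 and n7 already connected.
n4–n7 (11): add. Components now {n1,n2,n4,n6,n7,n9} {n8}
n6–n7 (11): skip — n7 and n6 already connected.
n7–n8 (13): add. Components now {n1,n2,n4,n6,n7,n8,n9}
Non-tree edge n7–n9 has weight 6, equal to the heaviest edge on its tree cycle — swapping gives another MST of the same weight. Not unique.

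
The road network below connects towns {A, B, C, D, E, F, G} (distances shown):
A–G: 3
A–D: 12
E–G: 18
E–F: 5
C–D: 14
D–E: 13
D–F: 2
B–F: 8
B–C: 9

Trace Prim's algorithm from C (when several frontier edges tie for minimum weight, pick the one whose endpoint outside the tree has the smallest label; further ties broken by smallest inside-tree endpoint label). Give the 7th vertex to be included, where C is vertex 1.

G

Prim's algorithm from C:
Step 1: cheapest edge leaving the tree is B–C (9); add B.
Step 2: cheapest edge leaving the tree is B–F (8); add F.
Step 3: cheapest edge leaving the tree is D–F (2); add D.
Step 4: cheapest edge leaving the tree is E–F (5); add E.
Step 5: cheapest edge leaving the tree is A–D (12); add A.
Step 6: cheapest edge leaving the tree is A–G (3); add G.
Vertex order: C, B, F, D, E, A, G. The 7th vertex is G.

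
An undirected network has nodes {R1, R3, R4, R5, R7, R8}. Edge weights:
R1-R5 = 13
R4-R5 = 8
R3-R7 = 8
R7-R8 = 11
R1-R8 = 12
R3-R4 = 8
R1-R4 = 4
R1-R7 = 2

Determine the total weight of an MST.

Sort edges by weight, then run Kruskal:
R1-R7 (2): add — endpoints in different components.
R1-R4 (4): add — endpoints in different components.
R3-R4 (8): add — endpoints in different components.
R3-R7 (8): skip — R7 and R3 already connected.
R4-R5 (8): add — endpoints in different components.
R7-R8 (11): add — endpoints in different components.
MST edges: R1-R7, R1-R4, R3-R4, R4-R5, R7-R8; total weight 2+4+8+8+11 = 33.

33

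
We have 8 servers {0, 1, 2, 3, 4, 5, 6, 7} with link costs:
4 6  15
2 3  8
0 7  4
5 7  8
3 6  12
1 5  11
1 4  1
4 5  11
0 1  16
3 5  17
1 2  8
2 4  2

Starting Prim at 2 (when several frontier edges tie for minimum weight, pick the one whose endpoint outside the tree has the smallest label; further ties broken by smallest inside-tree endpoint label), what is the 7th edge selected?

Grow the tree from 2 using Prim:
Step 1: cheapest edge leaving the tree is 2 4 (2); add 4.
Step 2: cheapest edge leaving the tree is 1 4 (1); add 1.
Step 3: cheapest edge leaving the tree is 2 3 (8); add 3.
Step 4: cheapest edge leaving the tree is 1 5 (11); add 5.
Step 5: cheapest edge leaving the tree is 5 7 (8); add 7.
Step 6: cheapest edge leaving the tree is 0 7 (4); add 0.
Step 7: cheapest edge leaving the tree is 3 6 (12); add 6.
The 7th edge added is 3 6.

3-6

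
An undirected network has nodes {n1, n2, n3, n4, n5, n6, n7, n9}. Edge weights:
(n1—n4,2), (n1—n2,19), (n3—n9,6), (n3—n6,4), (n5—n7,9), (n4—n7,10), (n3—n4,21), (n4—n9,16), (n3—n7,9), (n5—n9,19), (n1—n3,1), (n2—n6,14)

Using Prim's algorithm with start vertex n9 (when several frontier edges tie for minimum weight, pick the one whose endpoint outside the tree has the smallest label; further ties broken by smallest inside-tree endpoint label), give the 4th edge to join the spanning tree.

n3-n6

Grow the tree from n9 using Prim:
Step 1: cheapest edge leaving the tree is n3—n9 (6); add n3.
Step 2: cheapest edge leaving the tree is n1—n3 (1); add n1.
Step 3: cheapest edge leaving the tree is n1—n4 (2); add n4.
Step 4: cheapest edge leaving the tree is n3—n6 (4); add n6.
Step 5: cheapest edge leaving the tree is n3—n7 (9); add n7.
Step 6: cheapest edge leaving the tree is n5—n7 (9); add n5.
Step 7: cheapest edge leaving the tree is n2—n6 (14); add n2.
The 4th edge added is n3—n6.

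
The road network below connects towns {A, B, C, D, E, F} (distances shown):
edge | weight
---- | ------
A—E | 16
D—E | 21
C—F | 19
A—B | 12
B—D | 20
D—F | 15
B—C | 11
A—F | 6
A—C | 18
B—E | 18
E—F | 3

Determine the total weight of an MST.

47

Prim's algorithm from A:
Step 1: cheapest edge leaving the tree is A—F (6); add F.
Step 2: cheapest edge leaving the tree is E—F (3); add E.
Step 3: cheapest edge leaving the tree is A—B (12); add B.
Step 4: cheapest edge leaving the tree is B—C (11); add C.
Step 5: cheapest edge leaving the tree is D—F (15); add D.
MST edges: A—F, E—F, A—B, B—C, D—F; total weight 6+3+12+11+15 = 47.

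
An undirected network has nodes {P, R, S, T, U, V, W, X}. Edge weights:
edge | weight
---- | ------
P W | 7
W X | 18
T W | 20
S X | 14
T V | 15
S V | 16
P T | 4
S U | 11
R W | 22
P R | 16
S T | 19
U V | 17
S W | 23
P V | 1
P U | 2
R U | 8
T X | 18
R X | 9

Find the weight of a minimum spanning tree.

42

Kruskal: consider edges lightest-first.
P V (1): add — endpoints in different components.
P U (2): add — endpoints in different components.
P T (4): add — endpoints in different components.
P W (7): add — endpoints in different components.
R U (8): add — endpoints in different components.
R X (9): add — endpoints in different components.
S U (11): add — endpoints in different components.
MST edges: P V, P U, P T, P W, R U, R X, S U; total weight 1+2+4+7+8+9+11 = 42.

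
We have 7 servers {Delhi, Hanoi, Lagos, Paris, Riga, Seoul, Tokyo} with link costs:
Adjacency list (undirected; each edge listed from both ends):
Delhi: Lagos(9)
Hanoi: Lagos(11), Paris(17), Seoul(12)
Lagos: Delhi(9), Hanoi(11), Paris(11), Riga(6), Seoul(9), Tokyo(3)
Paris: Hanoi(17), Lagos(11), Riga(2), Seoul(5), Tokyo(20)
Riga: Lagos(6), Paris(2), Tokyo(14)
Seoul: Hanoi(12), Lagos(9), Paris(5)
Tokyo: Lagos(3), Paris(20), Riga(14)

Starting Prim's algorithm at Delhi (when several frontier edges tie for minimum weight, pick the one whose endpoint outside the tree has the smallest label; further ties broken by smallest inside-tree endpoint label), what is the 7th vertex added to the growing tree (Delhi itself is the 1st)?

Hanoi

Prim's algorithm from Delhi:
Step 1: cheapest edge leaving the tree is Delhi–Lagos (9); add Lagos.
Step 2: cheapest edge leaving the tree is Lagos–Tokyo (3); add Tokyo.
Step 3: cheapest edge leaving the tree is Lagos–Riga (6); add Riga.
Step 4: cheapest edge leaving the tree is Paris–Riga (2); add Paris.
Step 5: cheapest edge leaving the tree is Paris–Seoul (5); add Seoul.
Step 6: cheapest edge leaving the tree is Hanoi–Lagos (11); add Hanoi.
Vertex order: Delhi, Lagos, Tokyo, Riga, Paris, Seoul, Hanoi. The 7th vertex is Hanoi.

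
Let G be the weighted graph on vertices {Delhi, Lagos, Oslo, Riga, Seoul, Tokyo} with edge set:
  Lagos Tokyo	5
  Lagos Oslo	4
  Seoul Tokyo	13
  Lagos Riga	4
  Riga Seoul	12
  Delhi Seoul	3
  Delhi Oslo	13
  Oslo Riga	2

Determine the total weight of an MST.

Prim, starting at Lagos.
Step 1: cheapest edge leaving the tree is Lagos Oslo (4); add Oslo.
Step 2: cheapest edge leaving the tree is Oslo Riga (2); add Riga.
Step 3: cheapest edge leaving the tree is Lagos Tokyo (5); add Tokyo.
Step 4: cheapest edge leaving the tree is Riga Seoul (12); add Seoul.
Step 5: cheapest edge leaving the tree is Delhi Seoul (3); add Delhi.
MST edges: Lagos Oslo, Oslo Riga, Lagos Tokyo, Riga Seoul, Delhi Seoul; total weight 4+2+5+12+3 = 26.

26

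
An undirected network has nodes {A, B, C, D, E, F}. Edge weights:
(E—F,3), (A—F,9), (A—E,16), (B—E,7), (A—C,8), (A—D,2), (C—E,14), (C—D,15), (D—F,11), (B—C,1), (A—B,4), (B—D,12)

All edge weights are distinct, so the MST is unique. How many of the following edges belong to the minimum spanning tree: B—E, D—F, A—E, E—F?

Kruskal: consider edges lightest-first.
B—C (1): add — endpoints in different components.
A—D (2): add — endpoints in different components.
E—F (3): add — endpoints in different components.
A—B (4): add — endpoints in different components.
B—E (7): add — endpoints in different components.
MST edge set: {B—C, A—D, E—F, A—B, B—E}.
Of the listed edges, {B—E, E—F} are in the MST → 2.

2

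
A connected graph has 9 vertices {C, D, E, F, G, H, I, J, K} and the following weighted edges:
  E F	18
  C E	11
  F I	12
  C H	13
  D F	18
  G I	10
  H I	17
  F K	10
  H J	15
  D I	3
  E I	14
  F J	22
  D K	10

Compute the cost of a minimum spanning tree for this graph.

86

Kruskal: consider edges lightest-first.
D I (3): add — endpoints in different components.
D K (10): add — endpoints in different components.
F K (10): add — endpoints in different components.
G I (10): add — endpoints in different components.
C E (11): add — endpoints in different components.
F I (12): skip — F and I already connected.
C H (13): add — endpoints in different components.
E I (14): add — endpoints in different components.
H J (15): add — endpoints in different components.
MST edges: D I, D K, F K, G I, C E, C H, E I, H J; total weight 3+10+10+10+11+13+14+15 = 86.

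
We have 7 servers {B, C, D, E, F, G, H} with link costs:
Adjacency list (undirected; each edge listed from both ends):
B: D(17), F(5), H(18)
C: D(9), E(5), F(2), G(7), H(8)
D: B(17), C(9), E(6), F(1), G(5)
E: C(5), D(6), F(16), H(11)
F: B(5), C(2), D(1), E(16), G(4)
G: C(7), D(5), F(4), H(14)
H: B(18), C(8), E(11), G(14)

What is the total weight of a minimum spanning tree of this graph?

Sort edges by weight, then run Kruskal:
D—F (1): add — endpoints in different components.
C—F (2): add — endpoints in different components.
F—G (4): add — endpoints in different components.
B—F (5): add — endpoints in different components.
C—E (5): add — endpoints in different components.
D—G (5): skip — D and G already connected.
D—E (6): skip — D and E already connected.
C—G (7): skip — C and G already connected.
C—H (8): add — endpoints in different components.
MST edges: D—F, C—F, F—G, B—F, C—E, C—H; total weight 1+2+4+5+5+8 = 25.

25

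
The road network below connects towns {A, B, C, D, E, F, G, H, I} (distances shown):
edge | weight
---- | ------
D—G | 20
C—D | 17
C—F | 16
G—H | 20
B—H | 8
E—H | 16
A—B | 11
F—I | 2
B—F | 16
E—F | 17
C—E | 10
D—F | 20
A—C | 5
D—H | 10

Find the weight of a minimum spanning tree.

82

Sort edges by weight, then run Kruskal:
F—I (2): add — endpoints in different components.
A—C (5): add — endpoints in different components.
B—H (8): add — endpoints in different components.
C—E (10): add — endpoints in different components.
D—H (10): add — endpoints in different components.
A—B (11): add — endpoints in different components.
B—F (16): add — endpoints in different components.
C—F (16): skip — C and F already connected.
E—H (16): skip — E and H already connected.
C—D (17): skip — C and D already connected.
E—F (17): skip — E and F already connected.
D—F (20): skip — D and F already connected.
D—G (20): add — endpoints in different components.
MST edges: F—I, A—C, B—H, C—E, D—H, A—B, B—F, D—G; total weight 2+5+8+10+10+11+16+20 = 82.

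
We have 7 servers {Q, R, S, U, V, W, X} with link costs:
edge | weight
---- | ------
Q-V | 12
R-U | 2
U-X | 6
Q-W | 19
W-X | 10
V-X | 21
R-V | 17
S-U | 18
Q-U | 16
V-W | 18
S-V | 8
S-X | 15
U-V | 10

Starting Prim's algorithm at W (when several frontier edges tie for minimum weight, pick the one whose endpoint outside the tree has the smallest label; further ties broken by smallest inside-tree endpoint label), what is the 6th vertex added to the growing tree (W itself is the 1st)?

Prim, starting at W.
Step 1: frontier [W-X 10, V-W 18, Q-W 19] → take W-X (10); add X.
Step 2: frontier [V-W 18, Q-W 19, U-X 6, S-X 15, V-X 21] → take U-X (6); add U.
Step 3: frontier [R-U 2, U-V 10, Q-U 16, S-U 18, V-W 18, Q-W 19, S-X 15, V-X 21] → take R-U (2); add R.
Step 4: frontier [R-V 17, U-V 10, Q-U 16, S-U 18, V-W 18, Q-W 19, S-X 15, V-X 21] → take U-V (10); add V.
Step 5: frontier [Q-U 16, S-U 18, S-V 8, Q-V 12, Q-W 19, S-X 15] → take S-V (8); add S.
Step 6: frontier [Q-U 16, Q-V 12, Q-W 19] → take Q-V (12); add Q.
Vertex order: W, X, U, R, V, S, Q. The 6th vertex is S.

S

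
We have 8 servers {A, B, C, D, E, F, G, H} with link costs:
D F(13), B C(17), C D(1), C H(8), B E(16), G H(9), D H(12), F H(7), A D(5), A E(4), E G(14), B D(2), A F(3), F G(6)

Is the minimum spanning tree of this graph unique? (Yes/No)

Sort edges by weight, then run Kruskal:
C D (1): add — endpoints in different components.
B D (2): add — endpoints in different components.
A F (3): add — endpoints in different components.
A E (4): add — endpoints in different components.
A D (5): add — endpoints in different components.
F G (6): add — endpoints in different components.
F H (7): add — endpoints in different components.
Every non-tree edge has weight strictly greater than the heaviest edge on the tree path between its endpoints, so the MST is unique.

Yes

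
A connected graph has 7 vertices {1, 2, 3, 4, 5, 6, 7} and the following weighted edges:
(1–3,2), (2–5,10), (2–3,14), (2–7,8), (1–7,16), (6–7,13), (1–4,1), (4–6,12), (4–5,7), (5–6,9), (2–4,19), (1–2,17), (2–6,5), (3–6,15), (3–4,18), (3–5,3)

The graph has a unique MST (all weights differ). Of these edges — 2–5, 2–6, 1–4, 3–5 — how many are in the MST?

Kruskal: consider edges lightest-first.
1–4 (1): add — endpoints in different components.
1–3 (2): add — endpoints in different components.
3–5 (3): add — endpoints in different components.
2–6 (5): add — endpoints in different components.
4–5 (7): skip — 4 and 5 already connected.
2–7 (8): add — endpoints in different components.
5–6 (9): add — endpoints in different components.
MST edge set: {1–4, 1–3, 3–5, 2–6, 2–7, 5–6}.
Of the listed edges, {2–6, 1–4, 3–5} are in the MST → 3.

3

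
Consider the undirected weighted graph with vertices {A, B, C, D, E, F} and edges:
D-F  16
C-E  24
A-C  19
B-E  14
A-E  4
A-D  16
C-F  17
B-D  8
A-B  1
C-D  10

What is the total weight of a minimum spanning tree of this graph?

39

Prim's algorithm from F:
Step 1: cheapest edge leaving the tree is D-F (16); add D.
Step 2: cheapest edge leaving the tree is B-D (8); add B.
Step 3: cheapest edge leaving the tree is A-B (1); add A.
Step 4: cheapest edge leaving the tree is A-E (4); add E.
Step 5: cheapest edge leaving the tree is C-D (10); add C.
MST edges: D-F, B-D, A-B, A-E, C-D; total weight 16+8+1+4+10 = 39.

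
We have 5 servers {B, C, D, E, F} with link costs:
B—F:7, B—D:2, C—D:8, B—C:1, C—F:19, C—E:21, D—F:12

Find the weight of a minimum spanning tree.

31

Kruskal: consider edges lightest-first.
B—C (1): add. Components now {B,C} {D} {E} {F}
B—D (2): add. Components now {B,C,D} {E} {F}
B—F (7): add. Components now {B,C,D,F} {E}
C—D (8): skip — C and D already connected.
D—F (12): skip — D and F already connected.
C—F (19): skip — C and F already connected.
C—E (21): add. Components now {B,C,D,E,F}
MST edges: B—C, B—D, B—F, C—E; total weight 1+2+7+21 = 31.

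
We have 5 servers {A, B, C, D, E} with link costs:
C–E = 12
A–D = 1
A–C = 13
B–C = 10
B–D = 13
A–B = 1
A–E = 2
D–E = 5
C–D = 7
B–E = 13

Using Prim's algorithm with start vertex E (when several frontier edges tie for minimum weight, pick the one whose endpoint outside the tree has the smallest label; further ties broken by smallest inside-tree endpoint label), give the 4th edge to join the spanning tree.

Prim, starting at E.
Step 1: frontier [A–E 2, D–E 5, C–E 12, B–E 13] → take A–E (2); add A.
Step 2: frontier [A–B 1, A–D 1, A–C 13, D–E 5, C–E 12, B–E 13] → take A–B (1); add B.
Step 3: frontier [A–D 1, A–C 13, B–C 10, B–D 13, D–E 5, C–E 12] → take A–D (1); add D.
Step 4: frontier [A–C 13, B–C 10, C–D 7, C–E 12] → take C–D (7); add C.
The 4th edge added is C–D.

C-D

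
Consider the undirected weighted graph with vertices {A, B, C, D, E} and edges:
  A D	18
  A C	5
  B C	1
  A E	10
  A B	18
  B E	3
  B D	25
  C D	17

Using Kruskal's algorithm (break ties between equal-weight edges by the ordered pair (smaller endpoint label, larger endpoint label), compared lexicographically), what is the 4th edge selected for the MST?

C-D

Sort edges by weight, then run Kruskal:
B C (1): add — endpoints in different components.
B E (3): add — endpoints in different components.
A C (5): add — endpoints in different components.
A E (10): skip — A and E already connected.
C D (17): add — endpoints in different components.
The 4th edge added is C D.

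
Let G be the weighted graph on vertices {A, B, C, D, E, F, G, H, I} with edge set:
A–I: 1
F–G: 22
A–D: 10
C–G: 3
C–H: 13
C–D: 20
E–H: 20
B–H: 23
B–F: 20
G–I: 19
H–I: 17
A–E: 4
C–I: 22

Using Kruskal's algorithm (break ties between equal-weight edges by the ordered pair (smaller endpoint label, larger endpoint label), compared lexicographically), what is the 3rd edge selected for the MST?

A-E

Sort edges by weight, then run Kruskal:
A–I (1): add — endpoints in different components.
C–G (3): add — endpoints in different components.
A–E (4): add — endpoints in different components.
A–D (10): add — endpoints in different components.
C–H (13): add — endpoints in different components.
H–I (17): add — endpoints in different components.
G–I (19): skip — G and I already connected.
B–F (20): add — endpoints in different components.
C–D (20): skip — C and D already connected.
E–H (20): skip — E and H already connected.
C–I (22): skip — C and I already connected.
F–G (22): add — endpoints in different components.
The 3rd edge added is A–E.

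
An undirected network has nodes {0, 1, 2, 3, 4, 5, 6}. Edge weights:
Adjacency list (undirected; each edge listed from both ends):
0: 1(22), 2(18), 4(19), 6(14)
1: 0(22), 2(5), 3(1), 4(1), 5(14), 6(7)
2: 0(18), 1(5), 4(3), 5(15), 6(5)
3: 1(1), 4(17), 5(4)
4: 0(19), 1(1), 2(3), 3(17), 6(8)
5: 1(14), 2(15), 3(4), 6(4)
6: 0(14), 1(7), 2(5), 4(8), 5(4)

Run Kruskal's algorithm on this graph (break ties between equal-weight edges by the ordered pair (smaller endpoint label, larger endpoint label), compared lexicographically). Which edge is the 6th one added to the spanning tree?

Kruskal's algorithm — process edges by increasing weight (ties by edge label):
1—3 (1): add — endpoints in different components.
1—4 (1): add — endpoints in different components.
2—4 (3): add — endpoints in different components.
3—5 (4): add — endpoints in different components.
5—6 (4): add — endpoints in different components.
1—2 (5): skip — 1 and 2 already connected.
2—6 (5): skip — 2 and 6 already connected.
1—6 (7): skip — 1 and 6 already connected.
4—6 (8): skip — 4 and 6 already connected.
0—6 (14): add — endpoints in different components.
The 6th edge added is 0—6.

0-6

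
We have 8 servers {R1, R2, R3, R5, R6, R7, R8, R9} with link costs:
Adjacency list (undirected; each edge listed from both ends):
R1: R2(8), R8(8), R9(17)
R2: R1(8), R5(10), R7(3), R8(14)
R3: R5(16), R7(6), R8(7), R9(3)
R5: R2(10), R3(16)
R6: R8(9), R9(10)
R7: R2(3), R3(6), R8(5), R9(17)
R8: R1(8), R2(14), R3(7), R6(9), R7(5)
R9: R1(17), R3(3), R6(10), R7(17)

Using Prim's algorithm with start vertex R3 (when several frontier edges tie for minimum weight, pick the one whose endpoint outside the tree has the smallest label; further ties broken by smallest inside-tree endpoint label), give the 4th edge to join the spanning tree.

Prim's algorithm from R3:
Step 1: cheapest edge leaving the tree is R3-R9 (3); add R9.
Step 2: cheapest edge leaving the tree is R3-R7 (6); add R7.
Step 3: cheapest edge leaving the tree is R2-R7 (3); add R2.
Step 4: cheapest edge leaving the tree is R7-R8 (5); add R8.
Step 5: cheapest edge leaving the tree is R1-R2 (8); add R1.
Step 6: cheapest edge leaving the tree is R6-R8 (9); add R6.
Step 7: cheapest edge leaving the tree is R2-R5 (10); add R5.
The 4th edge added is R7-R8.

R7-R8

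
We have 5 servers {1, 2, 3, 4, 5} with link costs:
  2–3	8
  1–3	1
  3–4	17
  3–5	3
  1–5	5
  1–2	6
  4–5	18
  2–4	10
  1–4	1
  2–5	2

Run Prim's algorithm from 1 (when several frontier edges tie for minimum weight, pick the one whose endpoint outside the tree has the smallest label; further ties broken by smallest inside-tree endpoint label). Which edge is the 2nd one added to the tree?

1-4

Grow the tree from 1 using Prim:
Step 1: cheapest edge leaving the tree is 1–3 (1); add 3.
Step 2: cheapest edge leaving the tree is 1–4 (1); add 4.
Step 3: cheapest edge leaving the tree is 3–5 (3); add 5.
Step 4: cheapest edge leaving the tree is 2–5 (2); add 2.
The 2nd edge added is 1–4.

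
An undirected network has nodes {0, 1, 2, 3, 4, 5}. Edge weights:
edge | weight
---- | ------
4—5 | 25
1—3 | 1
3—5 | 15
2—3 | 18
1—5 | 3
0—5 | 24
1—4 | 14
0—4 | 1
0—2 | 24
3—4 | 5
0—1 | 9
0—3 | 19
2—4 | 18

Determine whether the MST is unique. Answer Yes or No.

Kruskal's algorithm — process edges by increasing weight (ties by edge label):
0—4 (1): add. Components now {0,4} {1} {2} {3} {5}
1—3 (1): add. Components now {0,4} {1,3} {2} {5}
1—5 (3): add. Components now {0,4} {1,3,5} {2}
3—4 (5): add. Components now {0,1,3,4,5} {2}
0—1 (9): skip — 0 and 1 already connected.
1—4 (14): skip — 1 and 4 already connected.
3—5 (15): skip — 3 and 5 already connected.
2—3 (18): add. Components now {0,1,2,3,4,5}
Non-tree edge 2—4 has weight 18, equal to the heaviest edge on its tree cycle — swapping gives another MST of the same weight. Not unique.

No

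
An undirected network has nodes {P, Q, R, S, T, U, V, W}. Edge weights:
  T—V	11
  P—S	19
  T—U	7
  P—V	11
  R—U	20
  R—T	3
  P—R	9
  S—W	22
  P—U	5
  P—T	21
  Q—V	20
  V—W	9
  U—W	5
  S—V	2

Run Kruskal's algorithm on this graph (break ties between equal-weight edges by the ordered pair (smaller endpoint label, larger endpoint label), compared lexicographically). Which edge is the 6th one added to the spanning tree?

V-W

Kruskal's algorithm — process edges by increasing weight (ties by edge label):
S—V (2): add — endpoints in different components.
R—T (3): add — endpoints in different components.
P—U (5): add — endpoints in different components.
U—W (5): add — endpoints in different components.
T—U (7): add — endpoints in different components.
P—R (9): skip — R and P already connected.
V—W (9): add — endpoints in different components.
P—V (11): skip — P and V already connected.
T—V (11): skip — T and V already connected.
P—S (19): skip — S and P already connected.
Q—V (20): add — endpoints in different components.
The 6th edge added is V—W.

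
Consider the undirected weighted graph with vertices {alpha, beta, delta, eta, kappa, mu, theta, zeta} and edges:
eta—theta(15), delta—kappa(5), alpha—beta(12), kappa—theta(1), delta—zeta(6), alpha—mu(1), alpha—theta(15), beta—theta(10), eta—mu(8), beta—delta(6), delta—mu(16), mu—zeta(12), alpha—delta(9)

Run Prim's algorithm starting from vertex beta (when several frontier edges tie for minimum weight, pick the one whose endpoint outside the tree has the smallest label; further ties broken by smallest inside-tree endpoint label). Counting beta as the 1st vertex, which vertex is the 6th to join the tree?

Prim, starting at beta.
Step 1: frontier [beta—delta 6, beta—theta 10, alpha—beta 12] → take beta—delta (6); add delta.
Step 2: frontier [beta—theta 10, alpha—beta 12, delta—kappa 5, delta—zeta 6, alpha—delta 9, delta—mu 16] → take delta—kappa (5); add kappa.
Step 3: frontier [beta—theta 10, alpha—beta 12, delta—zeta 6, alpha—delta 9, delta—mu 16, kappa—theta 1] → take kappa—theta (1); add theta.
Step 4: frontier [alpha—beta 12, delta—zeta 6, alpha—delta 9, delta—mu 16, alpha—theta 15, eta—theta 15] → take delta—zeta (6); add zeta.
Step 5: frontier [alpha—beta 12, alpha—delta 9, delta—mu 16, alpha—theta 15, eta—theta 15, mu—zeta 12] → take alpha—delta (9); add alpha.
Step 6: frontier [alpha—mu 1, delta—mu 16, eta—theta 15, mu—zeta 12] → take alpha—mu (1); add mu.
Step 7: frontier [eta—mu 8, eta—theta 15] → take eta—mu (8); add eta.
Vertex order: beta, delta, kappa, theta, zeta, alpha, mu, eta. The 6th vertex is alpha.

alpha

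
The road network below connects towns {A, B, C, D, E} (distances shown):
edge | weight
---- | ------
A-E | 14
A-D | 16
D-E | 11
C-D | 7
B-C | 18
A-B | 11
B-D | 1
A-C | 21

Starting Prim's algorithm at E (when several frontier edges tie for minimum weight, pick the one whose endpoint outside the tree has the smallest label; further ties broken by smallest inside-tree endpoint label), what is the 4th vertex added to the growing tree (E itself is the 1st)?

Grow the tree from E using Prim:
Step 1: frontier [D-E 11, A-E 14] → take D-E (11); add D.
Step 2: frontier [B-D 1, C-D 7, A-D 16, A-E 14] → take B-D (1); add B.
Step 3: frontier [A-B 11, B-C 18, C-D 7, A-D 16, A-E 14] → take C-D (7); add C.
Step 4: frontier [A-B 11, A-C 21, A-D 16, A-E 14] → take A-B (11); add A.
Vertex order: E, D, B, C, A. The 4th vertex is C.

C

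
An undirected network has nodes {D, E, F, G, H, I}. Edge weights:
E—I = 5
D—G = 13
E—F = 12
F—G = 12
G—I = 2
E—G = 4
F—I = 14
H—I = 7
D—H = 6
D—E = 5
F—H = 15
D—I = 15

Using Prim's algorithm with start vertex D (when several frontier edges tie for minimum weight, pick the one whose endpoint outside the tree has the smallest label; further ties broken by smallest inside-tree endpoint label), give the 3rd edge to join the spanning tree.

Grow the tree from D using Prim:
Step 1: cheapest edge leaving the tree is D—E (5); add E.
Step 2: cheapest edge leaving the tree is E—G (4); add G.
Step 3: cheapest edge leaving the tree is G—I (2); add I.
Step 4: cheapest edge leaving the tree is D—H (6); add H.
Step 5: cheapest edge leaving the tree is E—F (12); add F.
The 3rd edge added is G—I.

G-I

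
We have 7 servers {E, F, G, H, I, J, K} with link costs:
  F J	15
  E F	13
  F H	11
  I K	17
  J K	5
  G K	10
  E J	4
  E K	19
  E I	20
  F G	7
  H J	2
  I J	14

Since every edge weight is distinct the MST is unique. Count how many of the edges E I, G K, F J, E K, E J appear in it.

Kruskal's algorithm — process edges by increasing weight (ties by edge label):
H J (2): add — endpoints in different components.
E J (4): add — endpoints in different components.
J K (5): add — endpoints in different components.
F G (7): add — endpoints in different components.
G K (10): add — endpoints in different components.
F H (11): skip — F and H already connected.
E F (13): skip — E and F already connected.
I J (14): add — endpoints in different components.
MST edge set: {H J, E J, J K, F G, G K, I J}.
Of the listed edges, {G K, E J} are in the MST → 2.

2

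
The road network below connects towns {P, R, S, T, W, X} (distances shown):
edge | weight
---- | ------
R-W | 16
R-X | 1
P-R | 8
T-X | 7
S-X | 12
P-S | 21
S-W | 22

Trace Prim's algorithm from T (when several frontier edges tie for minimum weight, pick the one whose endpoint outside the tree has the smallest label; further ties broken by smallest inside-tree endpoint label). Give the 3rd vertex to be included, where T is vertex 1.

Prim, starting at T.
Step 1: frontier [T-X 7] → take T-X (7); add X.
Step 2: frontier [R-X 1, S-X 12] → take R-X (1); add R.
Step 3: frontier [P-R 8, R-W 16, S-X 12] → take P-R (8); add P.
Step 4: frontier [P-S 21, R-W 16, S-X 12] → take S-X (12); add S.
Step 5: frontier [R-W 16, S-W 22] → take R-W (16); add W.
Vertex order: T, X, R, P, S, W. The 3rd vertex is R.

R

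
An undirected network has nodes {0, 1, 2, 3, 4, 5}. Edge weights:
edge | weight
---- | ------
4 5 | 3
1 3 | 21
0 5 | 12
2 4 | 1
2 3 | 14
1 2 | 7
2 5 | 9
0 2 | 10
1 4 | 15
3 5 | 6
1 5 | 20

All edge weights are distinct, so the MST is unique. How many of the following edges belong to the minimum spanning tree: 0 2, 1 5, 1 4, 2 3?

Kruskal: consider edges lightest-first.
2 4 (1): add. Components now {0} {1} {2,4} {3} {5}
4 5 (3): add. Components now {0} {1} {2,4,5} {3}
3 5 (6): add. Components now {0} {1} {2,3,4,5}
1 2 (7): add. Components now {0} {1,2,3,4,5}
2 5 (9): skip — 2 and 5 already connected.
0 2 (10): add. Components now {0,1,2,3,4,5}
MST edge set: {2 4, 4 5, 3 5, 1 2, 0 2}.
Of the listed edges, {0 2} are in the MST → 1.

1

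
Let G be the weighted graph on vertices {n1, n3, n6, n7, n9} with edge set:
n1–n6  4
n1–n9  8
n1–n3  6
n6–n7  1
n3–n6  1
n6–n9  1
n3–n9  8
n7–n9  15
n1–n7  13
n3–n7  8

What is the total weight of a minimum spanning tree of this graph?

Prim, starting at n3.
Step 1: cheapest edge leaving the tree is n3–n6 (1); add n6.
Step 2: cheapest edge leaving the tree is n6–n7 (1); add n7.
Step 3: cheapest edge leaving the tree is n6–n9 (1); add n9.
Step 4: cheapest edge leaving the tree is n1–n6 (4); add n1.
MST edges: n3–n6, n6–n7, n6–n9, n1–n6; total weight 1+1+1+4 = 7.

7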